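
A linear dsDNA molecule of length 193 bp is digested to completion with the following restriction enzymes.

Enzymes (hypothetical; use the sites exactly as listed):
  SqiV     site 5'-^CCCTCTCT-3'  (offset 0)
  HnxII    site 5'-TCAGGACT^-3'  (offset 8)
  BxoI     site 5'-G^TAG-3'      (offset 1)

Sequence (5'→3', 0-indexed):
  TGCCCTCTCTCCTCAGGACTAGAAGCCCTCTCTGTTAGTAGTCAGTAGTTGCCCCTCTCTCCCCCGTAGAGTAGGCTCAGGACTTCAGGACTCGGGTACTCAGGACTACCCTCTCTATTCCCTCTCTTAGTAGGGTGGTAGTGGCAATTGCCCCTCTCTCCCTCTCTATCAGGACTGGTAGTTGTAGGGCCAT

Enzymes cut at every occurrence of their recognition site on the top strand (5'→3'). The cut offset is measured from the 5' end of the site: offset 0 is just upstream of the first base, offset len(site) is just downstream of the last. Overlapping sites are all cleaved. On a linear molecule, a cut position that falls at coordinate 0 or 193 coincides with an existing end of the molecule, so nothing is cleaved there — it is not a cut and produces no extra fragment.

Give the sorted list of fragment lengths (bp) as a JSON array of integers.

[1,2,2,5,5,6,7,7,8,8,8,9,11,11,13,13,13,14,15,17,18]

Scan for sites:
  SqiV (CCCTCTCT, off=0): starts [2, 25, 52, 108, 119, 151, 159] → cuts [2, 25, 52, 108, 119, 151, 159]
  HnxII (TCAGGACT, off=8): starts [12, 76, 84, 99, 168] → cuts [20, 84, 92, 107, 176]
  BxoI (GTAG, off=1): starts [37, 44, 65, 70, 129, 137, 177, 183] → cuts [38, 45, 66, 71, 130, 138, 178, 184]

All cut coordinates (distinct, sorted): [2, 20, 25, 38, 45, 52, 66, 71, 84, 92, 107, 108, 119, 130, 138, 151, 159, 176, 178, 184]

Fragments:
  [0,2): 2 bp
  [2,20): 18 bp
  [20,25): 5 bp
  [25,38): 13 bp
  [38,45): 7 bp
  [45,52): 7 bp
  [52,66): 14 bp
  [66,71): 5 bp
  [71,84): 13 bp
  [84,92): 8 bp
  [92,107): 15 bp
  [107,108): 1 bp
  [108,119): 11 bp
  [119,130): 11 bp
  [130,138): 8 bp
  [138,151): 13 bp
  [151,159): 8 bp
  [159,176): 17 bp
  [176,178): 2 bp
  [178,184): 6 bp
  [184,193): 9 bp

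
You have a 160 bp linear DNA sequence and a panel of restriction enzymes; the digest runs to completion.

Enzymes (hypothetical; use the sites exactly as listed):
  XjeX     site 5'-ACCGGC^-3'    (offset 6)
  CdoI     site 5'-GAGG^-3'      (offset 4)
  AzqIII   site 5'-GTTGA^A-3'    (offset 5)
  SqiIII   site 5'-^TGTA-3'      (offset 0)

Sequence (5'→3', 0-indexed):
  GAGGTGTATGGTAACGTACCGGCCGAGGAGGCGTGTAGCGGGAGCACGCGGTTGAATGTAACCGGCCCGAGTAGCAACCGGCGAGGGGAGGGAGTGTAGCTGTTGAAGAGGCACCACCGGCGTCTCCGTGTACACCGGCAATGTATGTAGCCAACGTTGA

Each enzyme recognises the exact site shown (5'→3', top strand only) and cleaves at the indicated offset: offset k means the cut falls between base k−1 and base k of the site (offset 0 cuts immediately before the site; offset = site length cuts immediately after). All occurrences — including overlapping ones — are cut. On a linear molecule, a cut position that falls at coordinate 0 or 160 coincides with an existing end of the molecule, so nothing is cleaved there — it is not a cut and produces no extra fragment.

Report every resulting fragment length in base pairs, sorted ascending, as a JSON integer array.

Per-enzyme occurrences:
  XjeX (ACCGGC, off=6): starts [17, 60, 76, 115, 133] → cuts [23, 66, 82, 121, 139]
  CdoI (GAGG, off=4): starts [0, 24, 27, 82, 87, 107] → cuts [4, 28, 31, 86, 91, 111]
  AzqIII (GTTGAA, off=5): starts [50, 101] → cuts [55, 106]
  SqiIII (TGTA, off=0): starts [4, 33, 56, 94, 128, 141, 145] → cuts [4, 33, 56, 94, 128, 141, 145]

Pooled cuts: [4, 23, 28, 31, 33, 55, 56, 66, 82, 86, 91, 94, 106, 111, 121, 128, 139, 141, 145]

Fragment lengths:
  [0,4): 4 bp
  [4,23): 19 bp
  [23,28): 5 bp
  [28,31): 3 bp
  [31,33): 2 bp
  [33,55): 22 bp
  [55,56): 1 bp
  [56,66): 10 bp
  [66,82): 16 bp
  [82,86): 4 bp
  [86,91): 5 bp
  [91,94): 3 bp
  [94,106): 12 bp
  [106,111): 5 bp
  [111,121): 10 bp
  [121,128): 7 bp
  [128,139): 11 bp
  [139,141): 2 bp
  [141,145): 4 bp
  [145,160): 15 bp

[1,2,2,3,3,4,4,4,5,5,5,7,10,10,11,12,15,16,19,22]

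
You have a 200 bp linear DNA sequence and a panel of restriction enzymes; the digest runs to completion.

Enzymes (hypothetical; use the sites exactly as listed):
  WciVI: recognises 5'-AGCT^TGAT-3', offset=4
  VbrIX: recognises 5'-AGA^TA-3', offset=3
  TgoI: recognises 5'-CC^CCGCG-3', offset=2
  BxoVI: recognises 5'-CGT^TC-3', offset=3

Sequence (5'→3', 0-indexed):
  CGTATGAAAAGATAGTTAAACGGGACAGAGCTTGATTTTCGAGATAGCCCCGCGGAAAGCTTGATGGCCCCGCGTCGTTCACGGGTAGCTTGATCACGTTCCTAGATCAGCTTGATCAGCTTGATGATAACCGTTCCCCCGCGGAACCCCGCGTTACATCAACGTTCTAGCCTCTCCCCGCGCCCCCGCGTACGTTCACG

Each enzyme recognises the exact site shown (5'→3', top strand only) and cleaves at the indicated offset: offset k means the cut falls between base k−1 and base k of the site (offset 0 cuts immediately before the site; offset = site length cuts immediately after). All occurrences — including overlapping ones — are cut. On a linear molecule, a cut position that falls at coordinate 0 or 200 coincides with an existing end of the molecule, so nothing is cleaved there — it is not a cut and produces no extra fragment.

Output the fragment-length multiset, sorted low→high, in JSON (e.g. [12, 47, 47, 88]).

[4,5,5,8,8,9,9,9,10,10,12,12,12,12,12,13,13,17,20]

Scan for sites:
  WciVI AGCTTGAT/4: at [28, 57, 86, 108, 117] ⇒ [32, 61, 90, 112, 121]
  VbrIX AGATA/3: at [9, 41] ⇒ [12, 44]
  TgoI CCCCGCG/2: at [47, 67, 136, 146, 175, 183] ⇒ [49, 69, 138, 148, 177, 185]
  BxoVI CGTTC/3: at [75, 96, 131, 162, 192] ⇒ [78, 99, 134, 165, 195]

Pooled cuts: [12, 32, 44, 49, 61, 69, 78, 90, 99, 112, 121, 134, 138, 148, 165, 177, 185, 195]

Fragment lengths:
  [0,12): 12 bp
  [12,32): 20 bp
  [32,44): 12 bp
  [44,49): 5 bp
  [49,61): 12 bp
  [61,69): 8 bp
  [69,78): 9 bp
  [78,90): 12 bp
  [90,99): 9 bp
  [99,112): 13 bp
  [112,121): 9 bp
  [121,134): 13 bp
  [134,138): 4 bp
  [138,148): 10 bp
  [148,165): 17 bp
  [165,177): 12 bp
  [177,185): 8 bp
  [185,195): 10 bp
  [195,200): 5 bp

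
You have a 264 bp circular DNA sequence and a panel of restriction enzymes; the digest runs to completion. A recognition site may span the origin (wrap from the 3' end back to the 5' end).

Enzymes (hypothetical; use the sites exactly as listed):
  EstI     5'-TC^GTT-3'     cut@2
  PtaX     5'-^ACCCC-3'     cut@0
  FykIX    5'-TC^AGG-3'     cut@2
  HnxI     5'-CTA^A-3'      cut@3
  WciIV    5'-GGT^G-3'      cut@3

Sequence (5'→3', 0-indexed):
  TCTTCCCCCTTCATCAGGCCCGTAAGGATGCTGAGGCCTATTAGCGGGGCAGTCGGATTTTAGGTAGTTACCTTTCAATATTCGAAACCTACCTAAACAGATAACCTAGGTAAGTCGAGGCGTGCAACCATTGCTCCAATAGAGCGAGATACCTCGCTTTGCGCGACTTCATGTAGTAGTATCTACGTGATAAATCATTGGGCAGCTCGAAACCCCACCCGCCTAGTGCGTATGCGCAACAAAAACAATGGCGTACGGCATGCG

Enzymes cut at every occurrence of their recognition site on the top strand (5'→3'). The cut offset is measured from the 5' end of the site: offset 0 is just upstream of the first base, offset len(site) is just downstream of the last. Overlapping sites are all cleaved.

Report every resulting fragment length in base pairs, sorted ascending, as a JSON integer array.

Scan for sites:
  EstI (TCGTT, off=2): no sites
  PtaX (ACCCC, off=0): starts [211] → cuts [211]
  FykIX (TCAGG, off=2): starts [13] → cuts [15]
  HnxI (CTAA, off=3): starts [92] → cuts [95]
  WciIV (GGTG, off=3): no sites

All cut coordinates (distinct, sorted): [15, 95, 211]

Fragment lengths:
  15→95: 80 bp
  95→211: 116 bp
  211→15 (wrap): 264-211+15 = 68 bp

[68,80,116]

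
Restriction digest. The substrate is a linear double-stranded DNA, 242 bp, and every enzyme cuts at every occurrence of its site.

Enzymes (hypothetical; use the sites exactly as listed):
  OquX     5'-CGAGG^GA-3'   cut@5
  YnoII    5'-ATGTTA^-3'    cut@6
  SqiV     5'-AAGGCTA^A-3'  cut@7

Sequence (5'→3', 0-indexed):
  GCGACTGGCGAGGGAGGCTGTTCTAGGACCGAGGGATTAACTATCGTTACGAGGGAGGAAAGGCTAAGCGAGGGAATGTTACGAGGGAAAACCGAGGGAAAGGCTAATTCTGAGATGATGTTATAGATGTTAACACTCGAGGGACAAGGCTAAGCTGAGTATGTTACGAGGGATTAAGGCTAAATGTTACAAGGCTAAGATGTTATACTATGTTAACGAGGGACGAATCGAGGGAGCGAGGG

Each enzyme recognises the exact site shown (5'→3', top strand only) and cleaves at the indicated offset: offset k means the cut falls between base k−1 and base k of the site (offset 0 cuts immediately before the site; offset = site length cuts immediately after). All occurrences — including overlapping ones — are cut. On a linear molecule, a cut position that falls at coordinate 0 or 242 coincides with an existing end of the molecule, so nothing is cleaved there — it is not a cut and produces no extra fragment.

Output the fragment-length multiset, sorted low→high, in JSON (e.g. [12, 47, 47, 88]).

Per-enzyme occurrences:
  OquX CGAGGGA/5: at [8, 29, 49, 68, 81, 92, 137, 166, 216, 228] ⇒ [13, 34, 54, 73, 86, 97, 142, 171, 221, 233]
  YnoII ATGTTA/6: at [75, 117, 126, 160, 183, 199, 209] ⇒ [81, 123, 132, 166, 189, 205, 215]
  SqiV AAGGCTAA/7: at [59, 99, 145, 175, 190] ⇒ [66, 106, 152, 182, 197]

All cut coordinates (distinct, sorted): [13, 34, 54, 66, 73, 81, 86, 97, 106, 123, 132, 142, 152, 166, 171, 182, 189, 197, 205, 215, 221, 233]

Fragment lengths:
  [0,13): 13 bp
  [13,34): 21 bp
  [34,54): 20 bp
  [54,66): 12 bp
  [66,73): 7 bp
  [73,81): 8 bp
  [81,86): 5 bp
  [86,97): 11 bp
  [97,106): 9 bp
  [106,123): 17 bp
  [123,132): 9 bp
  [132,142): 10 bp
  [142,152): 10 bp
  [152,166): 14 bp
  [166,171): 5 bp
  [171,182): 11 bp
  [182,189): 7 bp
  [189,197): 8 bp
  [197,205): 8 bp
  [205,215): 10 bp
  [215,221): 6 bp
  [221,233): 12 bp
  [233,242): 9 bp

[5,5,6,7,7,8,8,8,9,9,9,10,10,10,11,11,12,12,13,14,17,20,21]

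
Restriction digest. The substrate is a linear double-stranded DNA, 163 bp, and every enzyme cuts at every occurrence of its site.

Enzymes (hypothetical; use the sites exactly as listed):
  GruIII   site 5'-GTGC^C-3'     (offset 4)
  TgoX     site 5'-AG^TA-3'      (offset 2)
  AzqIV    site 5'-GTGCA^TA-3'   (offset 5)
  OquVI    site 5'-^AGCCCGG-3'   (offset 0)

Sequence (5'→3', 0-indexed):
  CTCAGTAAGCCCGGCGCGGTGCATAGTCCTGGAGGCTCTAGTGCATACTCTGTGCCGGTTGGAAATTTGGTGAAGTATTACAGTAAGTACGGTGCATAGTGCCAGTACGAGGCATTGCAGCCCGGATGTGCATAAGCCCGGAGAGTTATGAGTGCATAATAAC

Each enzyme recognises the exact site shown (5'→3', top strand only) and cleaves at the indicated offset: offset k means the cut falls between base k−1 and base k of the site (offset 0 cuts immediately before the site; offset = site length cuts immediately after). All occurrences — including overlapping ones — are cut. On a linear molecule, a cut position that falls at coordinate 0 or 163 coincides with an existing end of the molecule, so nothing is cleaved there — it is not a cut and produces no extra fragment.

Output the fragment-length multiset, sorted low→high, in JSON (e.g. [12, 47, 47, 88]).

Scan for sites:
  GruIII (GTGCC, off=4): starts [51, 98] → cuts [55, 102]
  TgoX (AGTA, off=2): starts [3, 73, 81, 85, 103] → cuts [5, 75, 83, 87, 105]
  AzqIV (GTGCATA, off=5): starts [18, 40, 91, 127, 151] → cuts [23, 45, 96, 132, 156]
  OquVI (AGCCCGG, off=0): starts [7, 118, 134] → cuts [7, 118, 134]

Pooled cuts: [5, 7, 23, 45, 55, 75, 83, 87, 96, 102, 105, 118, 132, 134, 156]

Fragments:
  [0,5): 5 bp
  [5,7): 2 bp
  [7,23): 16 bp
  [23,45): 22 bp
  [45,55): 10 bp
  [55,75): 20 bp
  [75,83): 8 bp
  [83,87): 4 bp
  [87,96): 9 bp
  [96,102): 6 bp
  [102,105): 3 bp
  [105,118): 13 bp
  [118,132): 14 bp
  [132,134): 2 bp
  [134,156): 22 bp
  [156,163): 7 bp

[2,2,3,4,5,6,7,8,9,10,13,14,16,20,22,22]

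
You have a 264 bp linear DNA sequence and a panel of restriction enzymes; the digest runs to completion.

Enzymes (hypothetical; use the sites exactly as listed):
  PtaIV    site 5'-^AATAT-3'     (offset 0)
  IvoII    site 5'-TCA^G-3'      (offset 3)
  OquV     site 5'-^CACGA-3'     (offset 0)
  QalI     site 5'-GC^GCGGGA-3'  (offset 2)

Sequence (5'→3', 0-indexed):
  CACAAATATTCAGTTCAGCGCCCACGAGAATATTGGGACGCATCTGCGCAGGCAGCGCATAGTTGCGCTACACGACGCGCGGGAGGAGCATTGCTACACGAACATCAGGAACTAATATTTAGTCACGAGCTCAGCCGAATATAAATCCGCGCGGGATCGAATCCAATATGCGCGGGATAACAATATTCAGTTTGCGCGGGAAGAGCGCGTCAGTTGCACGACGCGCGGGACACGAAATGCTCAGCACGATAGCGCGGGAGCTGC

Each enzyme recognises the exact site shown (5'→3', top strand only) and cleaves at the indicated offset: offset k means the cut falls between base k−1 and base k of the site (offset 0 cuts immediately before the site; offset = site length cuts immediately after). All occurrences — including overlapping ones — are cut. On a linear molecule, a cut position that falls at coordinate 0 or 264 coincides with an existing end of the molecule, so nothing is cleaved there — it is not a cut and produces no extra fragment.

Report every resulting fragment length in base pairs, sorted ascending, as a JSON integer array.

Site scan:
  PtaIV AATAT/0: at [4, 28, 113, 137, 164, 181] ⇒ [4, 28, 113, 137, 164, 181]
  IvoII TCAG/3: at [9, 14, 104, 130, 186, 209, 240] ⇒ [12, 17, 107, 133, 189, 212, 243]
  OquV CACGA/0: at [22, 70, 96, 123, 216, 230, 244] ⇒ [22, 70, 96, 123, 216, 230, 244]
  QalI GCGCGGGA/2: at [76, 148, 169, 193, 222, 251] ⇒ [78, 150, 171, 195, 224, 253]

Pooled cuts: [4, 12, 17, 22, 28, 70, 78, 96, 107, 113, 123, 133, 137, 150, 164, 171, 181, 189, 195, 212, 216, 224, 230, 243, 244, 253]

Fragment lengths:
  [0,4): 4 bp
  [4,12): 8 bp
  [12,17): 5 bp
  [17,22): 5 bp
  [22,28): 6 bp
  [28,70): 42 bp
  [70,78): 8 bp
  [78,96): 18 bp
  [96,107): 11 bp
  [107,113): 6 bp
  [113,123): 10 bp
  [123,133): 10 bp
  [133,137): 4 bp
  [137,150): 13 bp
  [150,164): 14 bp
  [164,171): 7 bp
  [171,181): 10 bp
  [181,189): 8 bp
  [189,195): 6 bp
  [195,212): 17 bp
  [212,216): 4 bp
  [216,224): 8 bp
  [224,230): 6 bp
  [230,243): 13 bp
  [243,244): 1 bp
  [244,253): 9 bp
  [253,264): 11 bp

[1,4,4,4,5,5,6,6,6,6,7,8,8,8,8,9,10,10,10,11,11,13,13,14,17,18,42]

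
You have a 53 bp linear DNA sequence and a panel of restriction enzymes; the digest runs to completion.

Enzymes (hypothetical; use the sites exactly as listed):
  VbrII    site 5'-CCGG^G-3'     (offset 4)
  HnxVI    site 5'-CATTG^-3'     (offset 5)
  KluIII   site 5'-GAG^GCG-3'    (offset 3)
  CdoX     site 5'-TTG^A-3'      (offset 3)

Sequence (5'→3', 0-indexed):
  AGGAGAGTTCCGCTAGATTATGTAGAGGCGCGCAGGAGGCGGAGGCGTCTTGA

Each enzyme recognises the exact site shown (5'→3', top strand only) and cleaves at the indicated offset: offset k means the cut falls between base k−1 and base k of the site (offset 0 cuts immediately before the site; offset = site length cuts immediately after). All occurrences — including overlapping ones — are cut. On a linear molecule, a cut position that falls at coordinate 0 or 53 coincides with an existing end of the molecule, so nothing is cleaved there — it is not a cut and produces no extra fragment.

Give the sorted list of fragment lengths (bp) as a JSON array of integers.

Per-enzyme occurrences:
  VbrII (CCGGG, off=4): no sites
  HnxVI (CATTG, off=5): no sites
  KluIII (GAGGCG, off=3): starts [24, 35, 41] → cuts [27, 38, 44]
  CdoX (TTGA, off=3): starts [49] → cuts [52]

All cut coordinates (distinct, sorted): [27, 38, 44, 52]

Fragment lengths:
  [0,27): 27 bp
  [27,38): 11 bp
  [38,44): 6 bp
  [44,52): 8 bp
  [52,53): 1 bp

[1,6,8,11,27]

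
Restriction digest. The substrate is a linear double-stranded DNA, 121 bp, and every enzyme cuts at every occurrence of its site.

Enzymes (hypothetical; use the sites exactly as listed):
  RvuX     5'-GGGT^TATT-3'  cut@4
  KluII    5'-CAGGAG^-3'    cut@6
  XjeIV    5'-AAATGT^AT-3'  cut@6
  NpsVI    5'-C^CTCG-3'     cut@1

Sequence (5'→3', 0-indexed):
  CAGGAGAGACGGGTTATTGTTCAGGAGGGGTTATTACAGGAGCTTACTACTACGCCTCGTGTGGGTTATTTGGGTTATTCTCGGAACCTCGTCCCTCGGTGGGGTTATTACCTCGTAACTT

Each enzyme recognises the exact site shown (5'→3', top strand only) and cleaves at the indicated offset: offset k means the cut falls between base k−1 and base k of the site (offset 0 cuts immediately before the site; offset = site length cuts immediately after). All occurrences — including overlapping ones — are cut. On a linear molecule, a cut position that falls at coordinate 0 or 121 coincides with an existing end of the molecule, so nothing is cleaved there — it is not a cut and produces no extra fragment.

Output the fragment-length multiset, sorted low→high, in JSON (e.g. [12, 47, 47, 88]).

Scan for sites:
  RvuX GGGTTATT/4: at [10, 27, 62, 71, 101] ⇒ [14, 31, 66, 75, 105]
  KluII CAGGAG/6: at [0, 21, 36] ⇒ [6, 27, 42]
  XjeIV (AAATGTAT, off=6): no sites
  NpsVI CCTCG/1: at [54, 86, 93, 110] ⇒ [55, 87, 94, 111]

Pooled cuts: [6, 14, 27, 31, 42, 55, 66, 75, 87, 94, 105, 111]

Fragments:
  [0,6): 6 bp
  [6,14): 8 bp
  [14,27): 13 bp
  [27,31): 4 bp
  [31,42): 11 bp
  [42,55): 13 bp
  [55,66): 11 bp
  [66,75): 9 bp
  [75,87): 12 bp
  [87,94): 7 bp
  [94,105): 11 bp
  [105,111): 6 bp
  [111,121): 10 bp

[4,6,6,7,8,9,10,11,11,11,12,13,13]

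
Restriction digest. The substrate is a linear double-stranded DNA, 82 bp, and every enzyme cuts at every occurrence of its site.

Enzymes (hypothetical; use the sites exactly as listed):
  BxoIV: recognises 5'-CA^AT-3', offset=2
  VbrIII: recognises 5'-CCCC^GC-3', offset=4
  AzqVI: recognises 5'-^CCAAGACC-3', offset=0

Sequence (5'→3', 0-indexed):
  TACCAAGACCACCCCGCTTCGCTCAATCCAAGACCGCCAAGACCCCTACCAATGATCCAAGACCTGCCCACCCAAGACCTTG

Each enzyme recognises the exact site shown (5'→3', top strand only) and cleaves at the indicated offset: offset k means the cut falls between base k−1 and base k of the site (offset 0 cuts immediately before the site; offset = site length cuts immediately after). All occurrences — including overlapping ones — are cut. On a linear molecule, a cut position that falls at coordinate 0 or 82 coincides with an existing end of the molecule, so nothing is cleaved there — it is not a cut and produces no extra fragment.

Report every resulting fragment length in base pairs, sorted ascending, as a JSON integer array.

[2,2,5,9,10,11,13,15,15]

Per-enzyme occurrences:
  BxoIV (CAAT, off=2): starts [23, 49] → cuts [25, 51]
  VbrIII (CCCCGC, off=4): starts [11] → cuts [15]
  AzqVI (CCAAGACC, off=0): starts [2, 27, 36, 56, 71] → cuts [2, 27, 36, 56, 71]

All cut coordinates (distinct, sorted): [2, 15, 25, 27, 36, 51, 56, 71]

Fragments:
  [0,2): 2 bp
  [2,15): 13 bp
  [15,25): 10 bp
  [25,27): 2 bp
  [27,36): 9 bp
  [36,51): 15 bp
  [51,56): 5 bp
  [56,71): 15 bp
  [71,82): 11 bp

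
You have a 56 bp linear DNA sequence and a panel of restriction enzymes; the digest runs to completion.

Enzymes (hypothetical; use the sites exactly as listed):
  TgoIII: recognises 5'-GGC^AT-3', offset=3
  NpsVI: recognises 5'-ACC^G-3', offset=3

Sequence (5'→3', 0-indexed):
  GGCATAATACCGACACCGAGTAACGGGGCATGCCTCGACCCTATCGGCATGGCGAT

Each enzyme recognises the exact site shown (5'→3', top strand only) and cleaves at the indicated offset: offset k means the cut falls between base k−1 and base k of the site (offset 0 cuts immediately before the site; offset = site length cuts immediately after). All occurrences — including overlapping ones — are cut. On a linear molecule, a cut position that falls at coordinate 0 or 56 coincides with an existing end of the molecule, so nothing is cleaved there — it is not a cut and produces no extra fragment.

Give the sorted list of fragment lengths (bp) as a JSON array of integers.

Per-enzyme occurrences:
  TgoIII GGCAT/3: at [0, 26, 45] ⇒ [3, 29, 48]
  NpsVI ACCG/3: at [8, 14] ⇒ [11, 17]

Pooled cuts: [3, 11, 17, 29, 48]

Fragment lengths:
  [0,3): 3 bp
  [3,11): 8 bp
  [11,17): 6 bp
  [17,29): 12 bp
  [29,48): 19 bp
  [48,56): 8 bp

[3,6,8,8,12,19]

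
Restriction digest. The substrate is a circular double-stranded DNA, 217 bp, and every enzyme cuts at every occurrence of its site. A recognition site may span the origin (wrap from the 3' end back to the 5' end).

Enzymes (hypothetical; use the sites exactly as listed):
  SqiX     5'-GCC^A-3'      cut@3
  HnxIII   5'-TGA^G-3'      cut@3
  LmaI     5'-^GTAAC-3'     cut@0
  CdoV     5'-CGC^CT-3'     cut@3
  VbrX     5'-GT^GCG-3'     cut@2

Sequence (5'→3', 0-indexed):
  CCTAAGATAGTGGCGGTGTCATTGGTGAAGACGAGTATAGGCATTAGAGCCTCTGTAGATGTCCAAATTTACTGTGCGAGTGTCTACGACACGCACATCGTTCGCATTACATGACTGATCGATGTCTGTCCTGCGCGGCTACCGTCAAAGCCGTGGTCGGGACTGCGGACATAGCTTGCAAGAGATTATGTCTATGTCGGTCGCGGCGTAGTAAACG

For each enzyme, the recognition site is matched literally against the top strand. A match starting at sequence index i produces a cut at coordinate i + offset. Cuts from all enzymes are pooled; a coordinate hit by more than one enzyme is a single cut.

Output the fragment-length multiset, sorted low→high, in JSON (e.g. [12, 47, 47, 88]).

Per-enzyme occurrences:
  SqiX (GCCA, off=3): no sites
  HnxIII (TGAG, off=3): no sites
  LmaI (GTAAC, off=0): no sites
  CdoV (CGCCT, off=3): starts [215] → cuts [1]
  VbrX (GTGCG, off=2): starts [73] → cuts [75]

Pooled cuts: [1, 75]

Fragments:
  1→75: 74 bp
  75→1 (wrap): 217-75+1 = 143 bp

[74,143]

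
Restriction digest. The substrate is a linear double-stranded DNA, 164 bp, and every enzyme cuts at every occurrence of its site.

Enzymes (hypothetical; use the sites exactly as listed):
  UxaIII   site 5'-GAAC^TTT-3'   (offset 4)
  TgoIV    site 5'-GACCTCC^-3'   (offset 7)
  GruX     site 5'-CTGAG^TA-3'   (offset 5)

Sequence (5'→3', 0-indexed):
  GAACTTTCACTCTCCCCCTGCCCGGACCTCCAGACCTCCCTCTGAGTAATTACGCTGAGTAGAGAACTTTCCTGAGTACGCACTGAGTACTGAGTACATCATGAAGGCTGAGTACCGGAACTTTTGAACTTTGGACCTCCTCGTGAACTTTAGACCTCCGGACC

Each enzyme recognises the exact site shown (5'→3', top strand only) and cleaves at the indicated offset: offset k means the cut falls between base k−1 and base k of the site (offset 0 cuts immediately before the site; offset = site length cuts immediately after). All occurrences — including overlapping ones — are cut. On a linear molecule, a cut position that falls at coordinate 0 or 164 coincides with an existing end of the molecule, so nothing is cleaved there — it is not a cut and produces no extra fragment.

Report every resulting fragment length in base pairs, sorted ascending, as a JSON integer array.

Per-enzyme occurrences:
  UxaIII (GAACTTT, off=4): starts [0, 63, 117, 125, 144] → cuts [4, 67, 121, 129, 148]
  TgoIV (GACCTCC, off=7): starts [24, 32, 133, 152] → cuts [31, 39, 140, 159]
  GruX (CTGAGTA, off=5): starts [41, 54, 71, 82, 89, 107] → cuts [46, 59, 76, 87, 94, 112]

All cut coordinates (distinct, sorted): [4, 31, 39, 46, 59, 67, 76, 87, 94, 112, 121, 129, 140, 148, 159]

Fragment lengths:
  [0,4): 4 bp
  [4,31): 27 bp
  [31,39): 8 bp
  [39,46): 7 bp
  [46,59): 13 bp
  [59,67): 8 bp
  [67,76): 9 bp
  [76,87): 11 bp
  [87,94): 7 bp
  [94,112): 18 bp
  [112,121): 9 bp
  [121,129): 8 bp
  [129,140): 11 bp
  [140,148): 8 bp
  [148,159): 11 bp
  [159,164): 5 bp

[4,5,7,7,8,8,8,8,9,9,11,11,11,13,18,27]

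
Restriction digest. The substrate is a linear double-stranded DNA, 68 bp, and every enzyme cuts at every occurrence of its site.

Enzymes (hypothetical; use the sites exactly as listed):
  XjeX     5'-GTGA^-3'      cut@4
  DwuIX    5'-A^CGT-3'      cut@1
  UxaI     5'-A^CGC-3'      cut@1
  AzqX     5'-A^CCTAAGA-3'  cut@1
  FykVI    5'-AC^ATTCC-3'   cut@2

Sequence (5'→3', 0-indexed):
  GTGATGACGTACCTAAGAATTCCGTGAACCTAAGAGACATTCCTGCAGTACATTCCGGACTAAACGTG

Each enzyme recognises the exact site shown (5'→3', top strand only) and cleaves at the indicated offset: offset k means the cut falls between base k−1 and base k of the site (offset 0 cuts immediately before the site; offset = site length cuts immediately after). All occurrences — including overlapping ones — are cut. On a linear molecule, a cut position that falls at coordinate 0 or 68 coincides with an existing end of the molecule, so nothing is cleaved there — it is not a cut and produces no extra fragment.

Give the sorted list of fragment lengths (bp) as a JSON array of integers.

Per-enzyme occurrences:
  XjeX (GTGA, off=4): starts [0, 23] → cuts [4, 27]
  DwuIX (ACGT, off=1): starts [6, 63] → cuts [7, 64]
  UxaI (ACGC, off=1): no sites
  AzqX (ACCTAAGA, off=1): starts [10, 27] → cuts [11, 28]
  FykVI (ACATTCC, off=2): starts [36, 49] → cuts [38, 51]

All cut coordinates (distinct, sorted): [4, 7, 11, 27, 28, 38, 51, 64]

Fragment lengths:
  [0,4): 4 bp
  [4,7): 3 bp
  [7,11): 4 bp
  [11,27): 16 bp
  [27,28): 1 bp
  [28,38): 10 bp
  [38,51): 13 bp
  [51,64): 13 bp
  [64,68): 4 bp

[1,3,4,4,4,10,13,13,16]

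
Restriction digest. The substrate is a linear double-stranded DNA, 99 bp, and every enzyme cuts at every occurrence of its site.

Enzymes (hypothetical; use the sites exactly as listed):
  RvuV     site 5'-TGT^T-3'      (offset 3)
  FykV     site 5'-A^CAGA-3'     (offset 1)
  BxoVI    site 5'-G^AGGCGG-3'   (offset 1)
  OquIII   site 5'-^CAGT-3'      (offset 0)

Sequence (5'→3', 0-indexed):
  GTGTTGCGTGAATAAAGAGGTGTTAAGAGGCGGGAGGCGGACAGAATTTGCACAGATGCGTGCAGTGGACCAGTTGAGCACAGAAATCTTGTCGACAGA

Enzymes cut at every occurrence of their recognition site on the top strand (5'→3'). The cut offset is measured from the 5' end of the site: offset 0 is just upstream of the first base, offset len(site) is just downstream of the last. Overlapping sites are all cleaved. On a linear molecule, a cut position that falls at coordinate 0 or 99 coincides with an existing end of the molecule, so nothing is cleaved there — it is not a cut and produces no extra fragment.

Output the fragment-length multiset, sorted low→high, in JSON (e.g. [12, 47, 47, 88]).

[4,4,4,7,7,8,10,10,11,15,19]

Site scan:
  RvuV TGTT/3: at [1, 20] ⇒ [4, 23]
  FykV ACAGA/1: at [40, 51, 79, 94] ⇒ [41, 52, 80, 95]
  BxoVI GAGGCGG/1: at [26, 33] ⇒ [27, 34]
  OquIII CAGT/0: at [62, 70] ⇒ [62, 70]

All cut coordinates (distinct, sorted): [4, 23, 27, 34, 41, 52, 62, 70, 80, 95]

Fragment lengths:
  [0,4): 4 bp
  [4,23): 19 bp
  [23,27): 4 bp
  [27,34): 7 bp
  [34,41): 7 bp
  [41,52): 11 bp
  [52,62): 10 bp
  [62,70): 8 bp
  [70,80): 10 bp
  [80,95): 15 bp
  [95,99): 4 bp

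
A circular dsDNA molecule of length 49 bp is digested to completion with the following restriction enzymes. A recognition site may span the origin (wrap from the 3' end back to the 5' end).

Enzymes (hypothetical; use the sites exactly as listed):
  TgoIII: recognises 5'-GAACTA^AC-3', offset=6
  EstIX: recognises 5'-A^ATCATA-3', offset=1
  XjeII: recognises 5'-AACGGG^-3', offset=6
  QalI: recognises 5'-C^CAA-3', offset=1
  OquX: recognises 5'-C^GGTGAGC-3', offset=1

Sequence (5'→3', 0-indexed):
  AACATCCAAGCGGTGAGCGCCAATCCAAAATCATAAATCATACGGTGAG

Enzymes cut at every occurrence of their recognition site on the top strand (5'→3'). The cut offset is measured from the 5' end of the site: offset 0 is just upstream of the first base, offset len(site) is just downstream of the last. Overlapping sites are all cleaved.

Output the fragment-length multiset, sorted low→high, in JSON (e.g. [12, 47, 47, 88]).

Per-enzyme occurrences:
  TgoIII (GAACTAAC, off=6): no sites
  EstIX (AATCATA, off=1): starts [28, 35] → cuts [29, 36]
  XjeII (AACGGG, off=6): no sites
  QalI (CCAA, off=1): starts [5, 19, 24] → cuts [6, 20, 25]
  OquX (CGGTGAGC, off=1): starts [10] → cuts [11]

Pooled cuts: [6, 11, 20, 25, 29, 36]

Fragment lengths:
  6→11: 5 bp
  11→20: 9 bp
  20→25: 5 bp
  25→29: 4 bp
  29→36: 7 bp
  36→6 (wrap): 49-36+6 = 19 bp

[4,5,5,7,9,19]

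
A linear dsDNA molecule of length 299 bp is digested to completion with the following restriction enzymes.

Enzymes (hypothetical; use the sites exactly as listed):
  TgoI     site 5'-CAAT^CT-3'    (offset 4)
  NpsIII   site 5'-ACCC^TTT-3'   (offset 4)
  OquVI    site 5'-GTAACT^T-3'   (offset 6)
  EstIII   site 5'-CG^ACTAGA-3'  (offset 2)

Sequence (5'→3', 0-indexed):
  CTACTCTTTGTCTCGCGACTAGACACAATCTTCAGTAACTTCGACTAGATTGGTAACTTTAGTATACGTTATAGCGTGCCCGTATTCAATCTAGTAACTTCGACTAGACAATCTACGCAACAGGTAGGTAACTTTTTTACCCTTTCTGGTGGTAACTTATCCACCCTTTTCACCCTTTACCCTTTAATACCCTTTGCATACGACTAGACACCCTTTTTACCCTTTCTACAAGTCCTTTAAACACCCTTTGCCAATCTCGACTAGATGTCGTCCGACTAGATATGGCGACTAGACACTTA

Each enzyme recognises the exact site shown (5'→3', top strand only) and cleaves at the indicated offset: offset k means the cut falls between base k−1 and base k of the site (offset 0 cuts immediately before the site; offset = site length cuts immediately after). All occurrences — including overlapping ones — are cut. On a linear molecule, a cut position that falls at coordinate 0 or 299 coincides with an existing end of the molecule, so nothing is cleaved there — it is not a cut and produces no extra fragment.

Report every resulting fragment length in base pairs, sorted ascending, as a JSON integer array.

[3,3,4,7,9,9,9,9,9,9,10,10,10,11,11,12,12,13,15,15,15,17,21,24,32]

Site scan:
  TgoI CAATCT/4: at [25, 86, 108, 251] ⇒ [29, 90, 112, 255]
  NpsIII ACCCTTT/4: at [138, 162, 171, 178, 188, 209, 218, 242] ⇒ [142, 166, 175, 182, 192, 213, 222, 246]
  OquVI GTAACTT/6: at [34, 52, 93, 127, 151] ⇒ [40, 58, 99, 133, 157]
  EstIII CGACTAGA/2: at [15, 41, 100, 200, 257, 272, 285] ⇒ [17, 43, 102, 202, 259, 274, 287]

Pooled cuts: [17, 29, 40, 43, 58, 90, 99, 102, 112, 133, 142, 157, 166, 175, 182, 192, 202, 213, 222, 246, 255, 259, 274, 287]

Fragments:
  [0,17): 17 bp
  [17,29): 12 bp
  [29,40): 11 bp
  [40,43): 3 bp
  [43,58): 15 bp
  [58,90): 32 bp
  [90,99): 9 bp
  [99,102): 3 bp
  [102,112): 10 bp
  [112,133): 21 bp
  [133,142): 9 bp
  [142,157): 15 bp
  [157,166): 9 bp
  [166,175): 9 bp
  [175,182): 7 bp
  [182,192): 10 bp
  [192,202): 10 bp
  [202,213): 11 bp
  [213,222): 9 bp
  [222,246): 24 bp
  [246,255): 9 bp
  [255,259): 4 bp
  [259,274): 15 bp
  [274,287): 13 bp
  [287,299): 12 bp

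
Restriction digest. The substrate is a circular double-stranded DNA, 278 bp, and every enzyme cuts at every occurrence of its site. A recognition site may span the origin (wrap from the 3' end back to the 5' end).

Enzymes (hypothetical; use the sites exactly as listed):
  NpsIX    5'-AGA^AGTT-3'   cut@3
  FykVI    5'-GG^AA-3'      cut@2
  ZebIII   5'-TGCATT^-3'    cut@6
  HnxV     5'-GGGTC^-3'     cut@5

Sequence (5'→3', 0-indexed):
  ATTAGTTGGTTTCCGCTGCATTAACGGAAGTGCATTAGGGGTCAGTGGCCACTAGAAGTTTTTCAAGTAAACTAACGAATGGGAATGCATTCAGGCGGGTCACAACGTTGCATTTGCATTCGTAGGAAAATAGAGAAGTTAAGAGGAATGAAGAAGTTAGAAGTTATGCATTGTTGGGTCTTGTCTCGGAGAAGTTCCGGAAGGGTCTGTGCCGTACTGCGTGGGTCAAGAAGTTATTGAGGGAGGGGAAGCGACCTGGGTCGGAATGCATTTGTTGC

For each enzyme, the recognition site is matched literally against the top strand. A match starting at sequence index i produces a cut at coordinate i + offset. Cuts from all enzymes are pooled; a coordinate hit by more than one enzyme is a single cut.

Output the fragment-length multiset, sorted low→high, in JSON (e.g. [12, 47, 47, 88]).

Scan for sites:
  NpsIX (AGAAGTT, off=3): starts [53, 133, 151, 158, 189, 228] → cuts [56, 136, 154, 161, 192, 231]
  FykVI (GGAA, off=2): starts [25, 81, 124, 144, 198, 246, 262] → cuts [27, 83, 126, 146, 200, 248, 264]
  ZebIII (TGCATT, off=6): starts [16, 30, 85, 108, 114, 166, 266, 275] → cuts [3, 22, 36, 91, 114, 120, 172, 272]
  HnxV (GGGTC, off=5): starts [38, 96, 175, 202, 222, 257] → cuts [43, 101, 180, 207, 227, 262]

All cut coordinates (distinct, sorted): [3, 22, 27, 36, 43, 56, 83, 91, 101, 114, 120, 126, 136, 146, 154, 161, 172, 180, 192, 200, 207, 227, 231, 248, 262, 264, 272]

Fragments:
  3→22: 19 bp
  22→27: 5 bp
  27→36: 9 bp
  36→43: 7 bp
  43→56: 13 bp
  56→83: 27 bp
  83→91: 8 bp
  91→101: 10 bp
  101→114: 13 bp
  114→120: 6 bp
  120→126: 6 bp
  126→136: 10 bp
  136→146: 10 bp
  146→154: 8 bp
  154→161: 7 bp
  161→172: 11 bp
  172→180: 8 bp
  180→192: 12 bp
  192→200: 8 bp
  200→207: 7 bp
  207→227: 20 bp
  227→231: 4 bp
  231→248: 17 bp
  248→262: 14 bp
  262→264: 2 bp
  264→272: 8 bp
  272→3 (wrap): 278-272+3 = 9 bp

[2,4,5,6,6,7,7,7,8,8,8,8,8,9,9,10,10,10,11,12,13,13,14,17,19,20,27]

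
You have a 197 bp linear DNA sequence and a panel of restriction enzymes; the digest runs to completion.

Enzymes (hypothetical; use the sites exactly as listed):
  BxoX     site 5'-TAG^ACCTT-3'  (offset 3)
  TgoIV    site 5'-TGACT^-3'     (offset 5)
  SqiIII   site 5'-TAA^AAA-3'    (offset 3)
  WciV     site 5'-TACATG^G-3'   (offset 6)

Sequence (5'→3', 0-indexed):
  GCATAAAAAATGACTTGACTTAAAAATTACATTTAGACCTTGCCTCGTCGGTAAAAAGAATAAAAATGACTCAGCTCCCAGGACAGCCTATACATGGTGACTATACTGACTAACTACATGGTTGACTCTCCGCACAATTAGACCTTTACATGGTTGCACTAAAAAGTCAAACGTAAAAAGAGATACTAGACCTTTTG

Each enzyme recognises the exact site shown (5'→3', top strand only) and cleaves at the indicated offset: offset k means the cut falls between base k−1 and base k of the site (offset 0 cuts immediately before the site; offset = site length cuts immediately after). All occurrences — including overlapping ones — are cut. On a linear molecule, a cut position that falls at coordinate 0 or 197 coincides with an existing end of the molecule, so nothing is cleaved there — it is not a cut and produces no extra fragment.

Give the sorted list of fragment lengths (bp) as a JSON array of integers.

Scan for sites:
  BxoX (TAGACCTT, off=3): starts [33, 138, 186] → cuts [36, 141, 189]
  TgoIV (TGACT, off=5): starts [10, 15, 66, 97, 106, 122] → cuts [15, 20, 71, 102, 111, 127]
  SqiIII (TAAAAA, off=3): starts [3, 20, 51, 60, 159, 173] → cuts [6, 23, 54, 63, 162, 176]
  WciV (TACATGG, off=6): starts [90, 114, 146] → cuts [96, 120, 152]

Pooled cuts: [6, 15, 20, 23, 36, 54, 63, 71, 96, 102, 111, 120, 127, 141, 152, 162, 176, 189]

Fragment lengths:
  [0,6): 6 bp
  [6,15): 9 bp
  [15,20): 5 bp
  [20,23): 3 bp
  [23,36): 13 bp
  [36,54): 18 bp
  [54,63): 9 bp
  [63,71): 8 bp
  [71,96): 25 bp
  [96,102): 6 bp
  [102,111): 9 bp
  [111,120): 9 bp
  [120,127): 7 bp
  [127,141): 14 bp
  [141,152): 11 bp
  [152,162): 10 bp
  [162,176): 14 bp
  [176,189): 13 bp
  [189,197): 8 bp

[3,5,6,6,7,8,8,9,9,9,9,10,11,13,13,14,14,18,25]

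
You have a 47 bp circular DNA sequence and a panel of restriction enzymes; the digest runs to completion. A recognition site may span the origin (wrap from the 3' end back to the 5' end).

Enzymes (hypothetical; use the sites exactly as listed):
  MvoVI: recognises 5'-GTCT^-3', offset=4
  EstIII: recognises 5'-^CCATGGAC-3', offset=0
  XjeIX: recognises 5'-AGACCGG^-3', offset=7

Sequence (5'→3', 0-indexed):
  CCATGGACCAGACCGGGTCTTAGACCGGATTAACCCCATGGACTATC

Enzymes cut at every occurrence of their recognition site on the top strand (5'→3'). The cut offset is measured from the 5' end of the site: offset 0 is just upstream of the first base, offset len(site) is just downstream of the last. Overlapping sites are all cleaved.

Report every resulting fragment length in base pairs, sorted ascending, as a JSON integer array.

Scan for sites:
  MvoVI GTCT/4: at [16] ⇒ [20]
  EstIII CCATGGAC/0: at [0, 35] ⇒ [0, 35]
  XjeIX AGACCGG/7: at [9, 21] ⇒ [16, 28]

All cut coordinates (distinct, sorted): [0, 16, 20, 28, 35]

Fragment lengths:
  0→16: 16 bp
  16→20: 4 bp
  20→28: 8 bp
  28→35: 7 bp
  35→0 (wrap): 47-35+0 = 12 bp

[4,7,8,12,16]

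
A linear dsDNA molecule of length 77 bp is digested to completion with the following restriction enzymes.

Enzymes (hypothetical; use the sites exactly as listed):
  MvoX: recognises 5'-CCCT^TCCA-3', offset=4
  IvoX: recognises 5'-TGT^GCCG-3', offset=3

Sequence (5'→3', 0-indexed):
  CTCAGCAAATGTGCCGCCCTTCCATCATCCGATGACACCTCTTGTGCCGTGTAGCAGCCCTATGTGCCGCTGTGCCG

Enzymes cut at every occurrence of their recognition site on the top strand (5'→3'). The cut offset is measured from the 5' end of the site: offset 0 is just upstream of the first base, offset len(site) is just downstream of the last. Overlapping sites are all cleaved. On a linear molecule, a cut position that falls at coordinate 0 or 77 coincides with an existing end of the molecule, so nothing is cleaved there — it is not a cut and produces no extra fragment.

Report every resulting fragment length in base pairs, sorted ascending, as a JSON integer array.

[4,8,8,12,20,25]

Per-enzyme occurrences:
  MvoX CCCTTCCA/4: at [16] ⇒ [20]
  IvoX TGTGCCG/3: at [9, 42, 62, 70] ⇒ [12, 45, 65, 73]

Pooled cuts: [12, 20, 45, 65, 73]

Fragment lengths:
  [0,12): 12 bp
  [12,20): 8 bp
  [20,45): 25 bp
  [45,65): 20 bp
  [65,73): 8 bp
  [73,77): 4 bp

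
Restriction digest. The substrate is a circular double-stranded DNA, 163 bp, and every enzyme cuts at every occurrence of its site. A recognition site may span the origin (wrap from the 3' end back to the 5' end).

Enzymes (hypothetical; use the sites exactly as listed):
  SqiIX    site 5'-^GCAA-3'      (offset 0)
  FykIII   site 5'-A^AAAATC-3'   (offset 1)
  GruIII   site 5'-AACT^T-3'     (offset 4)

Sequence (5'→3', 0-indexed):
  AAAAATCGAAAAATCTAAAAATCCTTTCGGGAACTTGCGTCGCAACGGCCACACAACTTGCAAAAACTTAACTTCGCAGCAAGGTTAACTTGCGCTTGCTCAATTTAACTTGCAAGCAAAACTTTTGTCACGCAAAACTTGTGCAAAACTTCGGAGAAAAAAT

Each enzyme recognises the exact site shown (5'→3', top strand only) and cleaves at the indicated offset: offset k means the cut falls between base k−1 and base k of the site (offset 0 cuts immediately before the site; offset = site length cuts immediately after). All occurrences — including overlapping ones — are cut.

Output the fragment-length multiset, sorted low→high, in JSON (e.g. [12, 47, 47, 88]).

[1,1,3,4,5,5,6,8,8,8,8,8,8,9,12,14,17,18,20]

Site scan:
  SqiIX (GCAA, off=0): starts [41, 59, 78, 111, 115, 131, 142] → cuts [41, 59, 78, 111, 115, 131, 142]
  FykIII (AAAAATC, off=1): starts [0, 8, 16] → cuts [1, 9, 17]
  GruIII (AACTT, off=4): starts [31, 54, 64, 69, 86, 106, 119, 135, 146] → cuts [35, 58, 68, 73, 90, 110, 123, 139, 150]

All cut coordinates (distinct, sorted): [1, 9, 17, 35, 41, 58, 59, 68, 73, 78, 90, 110, 111, 115, 123, 131, 139, 142, 150]

Fragments:
  1→9: 8 bp
  9→17: 8 bp
  17→35: 18 bp
  35→41: 6 bp
  41→58: 17 bp
  58→59: 1 bp
  59→68: 9 bp
  68→73: 5 bp
  73→78: 5 bp
  78→90: 12 bp
  90→110: 20 bp
  110→111: 1 bp
  111→115: 4 bp
  115→123: 8 bp
  123→131: 8 bp
  131→139: 8 bp
  139→142: 3 bp
  142→150: 8 bp
  150→1 (wrap): 163-150+1 = 14 bp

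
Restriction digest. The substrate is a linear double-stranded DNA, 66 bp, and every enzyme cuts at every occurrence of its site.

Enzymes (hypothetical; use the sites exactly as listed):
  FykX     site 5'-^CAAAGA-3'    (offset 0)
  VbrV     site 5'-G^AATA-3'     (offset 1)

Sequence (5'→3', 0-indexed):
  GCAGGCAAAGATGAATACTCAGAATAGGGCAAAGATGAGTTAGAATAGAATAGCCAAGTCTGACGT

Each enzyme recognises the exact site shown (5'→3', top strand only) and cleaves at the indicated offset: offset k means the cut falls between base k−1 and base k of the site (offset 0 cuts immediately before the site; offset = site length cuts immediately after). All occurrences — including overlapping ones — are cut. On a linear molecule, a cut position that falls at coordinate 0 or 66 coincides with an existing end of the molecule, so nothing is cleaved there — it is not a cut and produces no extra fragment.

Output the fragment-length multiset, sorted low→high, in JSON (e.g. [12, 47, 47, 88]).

Per-enzyme occurrences:
  FykX (CAAAGA, off=0): starts [5, 29] → cuts [5, 29]
  VbrV (GAATA, off=1): starts [12, 21, 42, 47] → cuts [13, 22, 43, 48]

All cut coordinates (distinct, sorted): [5, 13, 22, 29, 43, 48]

Fragments:
  [0,5): 5 bp
  [5,13): 8 bp
  [13,22): 9 bp
  [22,29): 7 bp
  [29,43): 14 bp
  [43,48): 5 bp
  [48,66): 18 bp

[5,5,7,8,9,14,18]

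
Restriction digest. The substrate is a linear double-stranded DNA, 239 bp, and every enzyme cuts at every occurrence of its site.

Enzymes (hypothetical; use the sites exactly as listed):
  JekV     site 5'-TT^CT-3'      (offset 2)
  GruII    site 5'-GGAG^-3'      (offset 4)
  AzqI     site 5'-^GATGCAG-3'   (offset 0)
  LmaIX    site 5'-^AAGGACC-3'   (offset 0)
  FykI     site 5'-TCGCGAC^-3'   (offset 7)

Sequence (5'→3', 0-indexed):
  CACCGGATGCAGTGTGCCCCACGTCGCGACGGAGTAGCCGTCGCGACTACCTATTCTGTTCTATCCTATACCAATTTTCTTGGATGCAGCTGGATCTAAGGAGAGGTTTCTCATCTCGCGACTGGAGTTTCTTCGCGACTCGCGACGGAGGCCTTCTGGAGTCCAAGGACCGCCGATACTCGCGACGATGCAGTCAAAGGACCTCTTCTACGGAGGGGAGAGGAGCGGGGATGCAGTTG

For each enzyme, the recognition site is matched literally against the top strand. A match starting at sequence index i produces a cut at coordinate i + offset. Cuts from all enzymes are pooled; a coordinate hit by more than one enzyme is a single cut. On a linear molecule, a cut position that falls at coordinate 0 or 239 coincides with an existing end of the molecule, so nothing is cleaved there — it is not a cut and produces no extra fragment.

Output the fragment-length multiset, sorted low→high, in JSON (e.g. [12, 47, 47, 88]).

[3,3,4,4,4,4,5,5,5,5,5,5,6,6,7,8,8,9,10,10,11,13,13,18,21,22,25]

Scan for sites:
  JekV (TTCT, off=2): starts [53, 58, 76, 107, 128, 153, 205] → cuts [55, 60, 78, 109, 130, 155, 207]
  GruII (GGAG, off=4): starts [30, 99, 123, 146, 157, 211, 216, 221] → cuts [34, 103, 127, 150, 161, 215, 220, 225]
  AzqI (GATGCAG, off=0): starts [5, 82, 186, 229] → cuts [5, 82, 186, 229]
  LmaIX (AAGGACC, off=0): starts [164, 196] → cuts [164, 196]
  FykI (TCGCGAC, off=7): starts [23, 40, 115, 132, 139, 179] → cuts [30, 47, 122, 139, 146, 186]

Pooled cuts: [5, 30, 34, 47, 55, 60, 78, 82, 103, 109, 122, 127, 130, 139, 146, 150, 155, 161, 164, 186, 196, 207, 215, 220, 225, 229]

Fragment lengths:
  [0,5): 5 bp
  [5,30): 25 bp
  [30,34): 4 bp
  [34,47): 13 bp
  [47,55): 8 bp
  [55,60): 5 bp
  [60,78): 18 bp
  [78,82): 4 bp
  [82,103): 21 bp
  [103,109): 6 bp
  [109,122): 13 bp
  [122,127): 5 bp
  [127,130): 3 bp
  [130,139): 9 bp
  [139,146): 7 bp
  [146,150): 4 bp
  [150,155): 5 bp
  [155,161): 6 bp
  [161,164): 3 bp
  [164,186): 22 bp
  [186,196): 10 bp
  [196,207): 11 bp
  [207,215): 8 bp
  [215,220): 5 bp
  [220,225): 5 bp
  [225,229): 4 bp
  [229,239): 10 bp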